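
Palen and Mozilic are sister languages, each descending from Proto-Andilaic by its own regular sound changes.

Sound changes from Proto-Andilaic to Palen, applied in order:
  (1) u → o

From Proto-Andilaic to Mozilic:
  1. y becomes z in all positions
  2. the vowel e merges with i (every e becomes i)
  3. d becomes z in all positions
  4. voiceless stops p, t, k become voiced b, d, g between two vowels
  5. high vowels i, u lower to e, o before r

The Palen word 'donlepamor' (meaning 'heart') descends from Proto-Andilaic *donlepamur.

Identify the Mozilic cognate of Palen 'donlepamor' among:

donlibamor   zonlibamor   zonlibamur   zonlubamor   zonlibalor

Mozilic: *donlepamur
  donlepamur (rule 1 does not apply)
  donlepamur → donlipamur   [vowel merger]
  donlipamur → zonlipamur   [unconditioned shift]
  zonlipamur → zonlibamur   [intervocalic voicing]
  zonlibamur → zonlibamor   [pre-rhotic lowering]
  giving Mozilic zonlibamor.
Only 'zonlibamor' matches the regular Mozilic development of *donlepamur.

zonlibamor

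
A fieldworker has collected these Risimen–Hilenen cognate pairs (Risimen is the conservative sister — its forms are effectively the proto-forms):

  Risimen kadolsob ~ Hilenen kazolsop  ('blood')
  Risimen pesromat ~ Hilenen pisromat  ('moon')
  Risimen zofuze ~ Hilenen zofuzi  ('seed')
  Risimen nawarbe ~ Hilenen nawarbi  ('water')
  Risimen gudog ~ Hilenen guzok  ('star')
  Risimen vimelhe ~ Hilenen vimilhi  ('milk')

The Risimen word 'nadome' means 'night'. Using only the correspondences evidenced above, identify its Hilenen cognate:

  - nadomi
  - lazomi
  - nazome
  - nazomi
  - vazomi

kadolsob ~ kazolsop, gudog ~ guzok — Risimen d corresponds to Hilenen z between vowels (before a back vowel).
zofuze ~ zofuzi, nawarbe ~ nawarbi — Risimen e corresponds to Hilenen i word-finally.
Applying these to Risimen 'nadome':
  nadome → nazome   (d→z between vowels (before a back vowel))
  nazome → nazomi   (e→i word-finally)
So the Hilenen cognate is 'nazomi'.

nazomi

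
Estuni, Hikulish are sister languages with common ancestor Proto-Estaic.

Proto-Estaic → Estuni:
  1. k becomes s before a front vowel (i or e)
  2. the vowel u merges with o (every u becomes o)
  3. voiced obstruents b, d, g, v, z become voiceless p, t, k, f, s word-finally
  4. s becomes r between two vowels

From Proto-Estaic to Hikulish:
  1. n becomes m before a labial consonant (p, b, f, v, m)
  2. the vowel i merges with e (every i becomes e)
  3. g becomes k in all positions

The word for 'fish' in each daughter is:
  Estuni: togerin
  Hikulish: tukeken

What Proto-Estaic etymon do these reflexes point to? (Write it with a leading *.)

*tugekin

Position 2: Estuni has o, Hikulish has u. Hikulish preserves u here (none of its changes turn any other segment into u), so the proto-segment is *u.
Position 5: Estuni has r, Hikulish has k. Taking the neighbouring segments as reconstructed: Estuni r could go back to *k or *s or *r; Hikulish k could go back to *k or *g — the one source consistent with every daughter is *k.
Position 3: Estuni has g, Hikulish has k. Estuni preserves g here (none of its changes turn any other segment into g), so the proto-segment is *g.
This points to *tugekin. Verify forward in each daughter:
Estuni: *tugekin
  tugekin → tugesin   [palatalisation]
  tugesin → togesin   [vowel merger]
  togesin (rule 3 does not apply)
  togesin → togerin   [rhotacism]
  giving Estuni togerin.
Hikulish: *tugekin
  tugekin (rule 1 does not apply)
  tugekin → tugeken   [vowel merger]
  tugeken → tukeken   [unconditioned shift]
  giving Hikulish tukeken.
*tugekin is the unique common source.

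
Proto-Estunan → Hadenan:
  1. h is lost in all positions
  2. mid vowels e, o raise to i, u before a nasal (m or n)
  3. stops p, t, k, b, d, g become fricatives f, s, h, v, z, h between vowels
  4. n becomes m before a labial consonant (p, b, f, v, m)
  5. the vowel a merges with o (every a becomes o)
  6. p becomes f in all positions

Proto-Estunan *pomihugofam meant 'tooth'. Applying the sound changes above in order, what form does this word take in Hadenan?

Hadenan: *pomihugofam
  pomihugofam → pomiugofam   [h-loss]
  pomiugofam → pumiugofam   [pre-nasal raising]
  pumiugofam → pumiuhofam   [intervocalic lenition]
  pumiuhofam (rule 4 does not apply)
  pumiuhofam → pumiuhofom   [vowel merger]
  pumiuhofom → fumiuhofom   [unconditioned shift]
  giving Hadenan fumiuhofom.

fumiuhofom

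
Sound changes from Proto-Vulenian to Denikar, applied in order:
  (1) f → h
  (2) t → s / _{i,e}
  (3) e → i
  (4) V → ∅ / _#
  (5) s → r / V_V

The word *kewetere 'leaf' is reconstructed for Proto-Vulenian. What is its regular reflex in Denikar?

Denikar: *kewetere
  kewetere (rule 1 does not apply)
  kewetere → kewesere   [palatalisation]
  kewesere → kiwisiri   [vowel merger]
  kiwisiri → kiwisir   [apocope]
  kiwisir → kiwirir   [rhotacism]
  giving Denikar kiwirir.

kiwirir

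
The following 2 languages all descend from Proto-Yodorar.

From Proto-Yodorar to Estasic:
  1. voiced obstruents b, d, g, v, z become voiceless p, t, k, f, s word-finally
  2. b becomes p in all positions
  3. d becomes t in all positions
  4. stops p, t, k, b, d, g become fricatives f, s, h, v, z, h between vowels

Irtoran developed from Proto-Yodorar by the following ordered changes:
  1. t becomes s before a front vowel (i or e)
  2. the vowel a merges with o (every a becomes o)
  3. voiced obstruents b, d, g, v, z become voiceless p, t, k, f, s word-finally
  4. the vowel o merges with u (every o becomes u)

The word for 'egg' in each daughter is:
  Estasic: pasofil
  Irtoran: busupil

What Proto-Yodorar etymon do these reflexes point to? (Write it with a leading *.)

Position 4: Estasic has o, Irtoran has u. Estasic preserves o here (none of its changes turn any other segment into o), so the proto-segment is *o.
Position 1: Estasic has p, Irtoran has b. Irtoran preserves b here (none of its changes turn any other segment into b), so the proto-segment is *b.
Position 2: Estasic has a, Irtoran has u. Estasic preserves a here (none of its changes turn any other segment into a), so the proto-segment is *a.
Verify the candidate proto-form against each daughter:
Estasic: start from *basopil.
  rule 1: no change — basopil
  rule 2 (unconditioned shift): basopil → pasopil
  rule 3: no change — pasopil
  rule 4 (intervocalic lenition): pasopil → pasofil
  ⇒ Estasic pasofil
Irtoran: start from *basopil.
  rule 1: no change — basopil
  rule 2 (vowel merger): basopil → bosopil
  rule 3: no change — bosopil
  rule 4 (vowel merger): bosopil → busupil
  ⇒ Irtoran busupil
Only *basopil yields all of Estasic pasofil, Irtoran busupil.

*basopil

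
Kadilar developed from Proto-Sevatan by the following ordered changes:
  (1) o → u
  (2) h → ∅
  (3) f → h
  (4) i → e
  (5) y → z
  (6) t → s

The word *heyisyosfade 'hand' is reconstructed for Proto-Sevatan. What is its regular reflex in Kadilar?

ezeszushade

Kadilar: start from *heyisyosfade.
  rule 1 (vowel merger): heyisyosfade → heyisyusfade
  rule 2 (h-loss): heyisyusfade → eyisyusfade
  rule 3 (unconditioned shift): eyisyusfade → eyisyushade
  rule 4 (vowel merger): eyisyushade → eyesyushade
  rule 5 (unconditioned shift): eyesyushade → ezeszushade
  rule 6: no change — ezeszushade
  ⇒ Kadilar ezeszushade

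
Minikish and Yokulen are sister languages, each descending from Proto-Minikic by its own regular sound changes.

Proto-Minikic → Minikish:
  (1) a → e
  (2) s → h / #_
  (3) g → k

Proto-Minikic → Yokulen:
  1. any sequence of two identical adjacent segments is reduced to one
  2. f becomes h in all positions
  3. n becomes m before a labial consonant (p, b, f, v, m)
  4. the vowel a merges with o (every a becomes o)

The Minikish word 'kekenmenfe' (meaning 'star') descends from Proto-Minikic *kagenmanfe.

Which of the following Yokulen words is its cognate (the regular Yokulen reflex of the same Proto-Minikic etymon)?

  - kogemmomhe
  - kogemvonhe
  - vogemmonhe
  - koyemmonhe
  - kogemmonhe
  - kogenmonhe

Yokulen: start from *kagenmanfe.
  rule 1: no change — kagenmanfe
  rule 2 (unconditioned shift): kagenmanfe → kagenmanhe
  rule 3 (nasal place assimilation): kagenmanhe → kagemmanhe
  rule 4 (vowel merger): kagemmanhe → kogemmonhe
  ⇒ Yokulen kogemmonhe
Among the options, 'kogemmonhe' alone shows every Yokulen change applied in order.

kogemmonhe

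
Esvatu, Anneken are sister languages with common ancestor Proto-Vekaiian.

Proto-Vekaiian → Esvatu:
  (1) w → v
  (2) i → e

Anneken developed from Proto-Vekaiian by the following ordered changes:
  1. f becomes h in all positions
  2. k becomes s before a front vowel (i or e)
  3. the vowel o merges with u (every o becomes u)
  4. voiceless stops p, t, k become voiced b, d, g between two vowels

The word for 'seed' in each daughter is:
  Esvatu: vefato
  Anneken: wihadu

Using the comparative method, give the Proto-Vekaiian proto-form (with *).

*wifato

Position 3: Esvatu has f, Anneken has h. Esvatu preserves f here (none of its changes turn any other segment into f), so the proto-segment is *f.
Position 1: Esvatu has v, Anneken has w. Anneken preserves w here (none of its changes turn any other segment into w), so the proto-segment is *w.
Position 6: Esvatu has o, Anneken has u. Esvatu preserves o here (none of its changes turn any other segment into o), so the proto-segment is *o.
This points to *wifato. Verify forward in each daughter:
Esvatu: *wifato
  wifato → vifato   [unconditioned shift]
  vifato → vefato   [vowel merger]
  giving Esvatu vefato.
Anneken: *wifato
  wifato → wihato   [unconditioned shift]
  wihato (rule 2 does not apply)
  wihato → wihatu   [vowel merger]
  wihatu → wihadu   [intervocalic voicing]
  giving Anneken wihadu.
No other proto-form is consistent with every reflex, so the reconstruction is *wifato.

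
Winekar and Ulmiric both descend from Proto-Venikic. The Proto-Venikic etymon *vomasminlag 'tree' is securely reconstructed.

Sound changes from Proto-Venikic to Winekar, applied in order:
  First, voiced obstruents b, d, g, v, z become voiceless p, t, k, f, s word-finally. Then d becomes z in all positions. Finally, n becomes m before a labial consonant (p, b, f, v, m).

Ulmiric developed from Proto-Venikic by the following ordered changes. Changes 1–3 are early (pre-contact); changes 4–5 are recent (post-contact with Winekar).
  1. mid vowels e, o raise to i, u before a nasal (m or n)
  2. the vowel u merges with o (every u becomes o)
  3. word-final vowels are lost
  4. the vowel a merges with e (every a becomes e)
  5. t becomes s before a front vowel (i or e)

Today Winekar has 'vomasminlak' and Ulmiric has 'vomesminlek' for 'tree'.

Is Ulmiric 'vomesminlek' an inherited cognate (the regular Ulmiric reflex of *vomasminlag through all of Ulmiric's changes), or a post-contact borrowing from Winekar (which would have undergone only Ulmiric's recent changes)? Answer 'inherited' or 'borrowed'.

borrowed

If inherited, *vomasminlag would pass through all of Ulmiric's changes:
Ulmiric: *vomasminlag > vumasminlag > vomasminlag > vomesminleg  (by pre-nasal raising, vowel merger, vowel merger)
If borrowed from Winekar 'vomasminlak' after the early changes, it would undergo only the recent ones:
  rule 4 (vowel merger): vomasminlak → vomesminlek
  rule 5 (palatalisation): no change (vomesminlek)
  ⇒ as a loan: vomesminlek
Ulmiric 'vomesminlek' matches the loan outcome 'vomesminlek', not the inherited 'vomesminleg' — it skipped the early Ulmiric changes, so it was borrowed from Winekar.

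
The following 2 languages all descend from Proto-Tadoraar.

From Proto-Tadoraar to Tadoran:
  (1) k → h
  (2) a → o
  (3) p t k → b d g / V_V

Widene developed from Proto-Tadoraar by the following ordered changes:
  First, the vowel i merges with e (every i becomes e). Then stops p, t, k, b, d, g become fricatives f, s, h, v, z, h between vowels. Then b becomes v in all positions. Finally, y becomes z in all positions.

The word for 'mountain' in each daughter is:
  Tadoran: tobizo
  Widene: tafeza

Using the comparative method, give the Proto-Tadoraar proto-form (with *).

*tapiza

Position 3: Tadoran has b, Widene has f. Taking the neighbouring segments as reconstructed: Tadoran b could go back to *p or *b; Widene f could go back to *p or *f — the one source consistent with every daughter is *p.
Position 2: Tadoran has o, Widene has a. Widene preserves a here (none of its changes turn any other segment into a), so the proto-segment is *a.
Position 4: Tadoran has i, Widene has e. Tadoran preserves i here (none of its changes turn any other segment into i), so the proto-segment is *i.
This points to *tapiza. Verify forward in each daughter:
Tadoran: *tapiza > topizo > tobizo  (by vowel merger, intervocalic voicing)
Widene: start from *tapiza.
  rule 1 (vowel merger): tapiza → tapeza
  rule 2 (intervocalic lenition): tapeza → tafeza
  rule 3: no change — tafeza
  rule 4: no change — tafeza
  ⇒ Widene tafeza
Only *tapiza yields all of Tadoran tobizo, Widene tafeza.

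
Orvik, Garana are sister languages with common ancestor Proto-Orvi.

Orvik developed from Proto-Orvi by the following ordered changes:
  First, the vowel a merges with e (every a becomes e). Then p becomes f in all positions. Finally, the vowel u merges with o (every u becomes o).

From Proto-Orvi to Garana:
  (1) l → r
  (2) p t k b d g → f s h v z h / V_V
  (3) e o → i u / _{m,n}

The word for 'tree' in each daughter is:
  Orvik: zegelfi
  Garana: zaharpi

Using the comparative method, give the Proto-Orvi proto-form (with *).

*zagalpi

Position 6: Orvik has f, Garana has p. Garana preserves p here (none of its changes turn any other segment into p), so the proto-segment is *p.
Position 5: Orvik has l, Garana has r. Orvik preserves l here (none of its changes turn any other segment into l), so the proto-segment is *l.
This points to *zagalpi. Verify forward in each daughter:
Orvik: start from *zagalpi.
  rule 1 (vowel merger): zagalpi → zegelpi
  rule 2 (unconditioned shift): zegelpi → zegelfi
  rule 3: no change — zegelfi
  ⇒ Orvik zegelfi
Garana: *zagalpi > zagarpi > zaharpi  (by unconditioned shift, intervocalic lenition)
*zagalpi is the unique common source.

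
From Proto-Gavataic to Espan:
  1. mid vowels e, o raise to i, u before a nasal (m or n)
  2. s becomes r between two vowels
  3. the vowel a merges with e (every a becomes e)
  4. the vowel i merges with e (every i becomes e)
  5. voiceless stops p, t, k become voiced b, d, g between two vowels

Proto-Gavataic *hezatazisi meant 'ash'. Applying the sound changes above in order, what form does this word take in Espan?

Espan: start from *hezatazisi.
  rule 1: no change — hezatazisi
  rule 2 (rhotacism): hezatazisi → hezataziri
  rule 3 (vowel merger): hezataziri → hezeteziri
  rule 4 (vowel merger): hezeteziri → hezetezere
  rule 5 (intervocalic voicing): hezetezere → hezedezere
  ⇒ Espan hezedezere

hezedezere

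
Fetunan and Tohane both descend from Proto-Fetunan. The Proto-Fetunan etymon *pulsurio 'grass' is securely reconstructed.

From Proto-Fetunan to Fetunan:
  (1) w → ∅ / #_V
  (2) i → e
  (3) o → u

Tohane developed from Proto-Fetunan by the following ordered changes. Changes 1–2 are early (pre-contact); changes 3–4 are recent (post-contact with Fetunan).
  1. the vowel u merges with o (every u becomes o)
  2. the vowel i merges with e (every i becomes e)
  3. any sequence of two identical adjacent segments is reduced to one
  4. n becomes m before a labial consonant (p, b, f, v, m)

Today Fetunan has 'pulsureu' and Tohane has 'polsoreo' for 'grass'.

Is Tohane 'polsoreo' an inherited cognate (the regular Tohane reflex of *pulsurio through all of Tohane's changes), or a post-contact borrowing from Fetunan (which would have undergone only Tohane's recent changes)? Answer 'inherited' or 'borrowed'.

inherited

If inherited, *pulsurio would pass through all of Tohane's changes:
Tohane: *pulsurio
  pulsurio → polsorio   [vowel merger]
  polsorio → polsoreo   [vowel merger]
  polsoreo (rule 3 does not apply)
  polsoreo (rule 4 does not apply)
  giving Tohane polsoreo.
If borrowed from Fetunan 'pulsureu' after the early changes, it would undergo only the recent ones:
  rule 3 (degemination): no change (pulsureu)
  rule 4 (nasal place assimilation): no change (pulsureu)
  ⇒ as a loan: pulsureu
Tohane 'polsoreo' matches the inherited outcome exactly, so it is an inherited cognate, not a loan.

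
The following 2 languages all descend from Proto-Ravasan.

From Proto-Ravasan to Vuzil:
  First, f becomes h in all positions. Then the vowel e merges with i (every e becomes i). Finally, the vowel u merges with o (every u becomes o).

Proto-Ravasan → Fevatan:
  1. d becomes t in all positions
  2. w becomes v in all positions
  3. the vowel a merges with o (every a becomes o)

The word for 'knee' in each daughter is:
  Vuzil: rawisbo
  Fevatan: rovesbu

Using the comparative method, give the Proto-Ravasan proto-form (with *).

Position 7: Vuzil has o, Fevatan has u. Fevatan preserves u here (none of its changes turn any other segment into u), so the proto-segment is *u.
Position 2: Vuzil has a, Fevatan has o. Vuzil preserves a here (none of its changes turn any other segment into a), so the proto-segment is *a.
Position 4: Vuzil has i, Fevatan has e. Fevatan preserves e here (none of its changes turn any other segment into e), so the proto-segment is *e.
Continuing position by position gives *rawesbu; check it forward:
Vuzil: *rawesbu > rawisbu > rawisbo  (by vowel merger, vowel merger)
Fevatan: start from *rawesbu.
  rule 1: no change — rawesbu
  rule 2 (unconditioned shift): rawesbu → ravesbu
  rule 3 (vowel merger): ravesbu → rovesbu
  ⇒ Fevatan rovesbu
Only *rawesbu yields all of Vuzil rawisbo, Fevatan rovesbu.

*rawesbu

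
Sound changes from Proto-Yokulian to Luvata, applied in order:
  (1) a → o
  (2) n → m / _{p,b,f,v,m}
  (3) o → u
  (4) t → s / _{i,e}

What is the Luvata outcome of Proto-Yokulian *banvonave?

bumvunuve

Luvata: *banvonave
  banvonave → bonvonove   [vowel merger]
  bonvonove → bomvonove   [nasal place assimilation]
  bomvonove → bumvunuve   [vowel merger]
  bumvunuve (rule 4 does not apply)
  giving Luvata bumvunuve.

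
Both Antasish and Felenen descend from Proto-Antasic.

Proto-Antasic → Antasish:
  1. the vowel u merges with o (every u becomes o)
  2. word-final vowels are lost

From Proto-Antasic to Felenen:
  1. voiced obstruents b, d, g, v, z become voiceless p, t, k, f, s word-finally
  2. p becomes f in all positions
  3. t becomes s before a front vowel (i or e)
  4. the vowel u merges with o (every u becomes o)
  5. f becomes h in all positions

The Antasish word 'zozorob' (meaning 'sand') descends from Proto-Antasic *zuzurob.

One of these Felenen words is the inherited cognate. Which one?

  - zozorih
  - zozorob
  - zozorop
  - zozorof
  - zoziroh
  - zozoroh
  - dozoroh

zozoroh

Felenen: *zuzurob > zuzurop > zuzurof > zozorof > zozoroh  (by final devoicing, unconditioned shift, vowel merger, unconditioned shift)
Only 'zozoroh' matches the regular Felenen development of *zuzurob.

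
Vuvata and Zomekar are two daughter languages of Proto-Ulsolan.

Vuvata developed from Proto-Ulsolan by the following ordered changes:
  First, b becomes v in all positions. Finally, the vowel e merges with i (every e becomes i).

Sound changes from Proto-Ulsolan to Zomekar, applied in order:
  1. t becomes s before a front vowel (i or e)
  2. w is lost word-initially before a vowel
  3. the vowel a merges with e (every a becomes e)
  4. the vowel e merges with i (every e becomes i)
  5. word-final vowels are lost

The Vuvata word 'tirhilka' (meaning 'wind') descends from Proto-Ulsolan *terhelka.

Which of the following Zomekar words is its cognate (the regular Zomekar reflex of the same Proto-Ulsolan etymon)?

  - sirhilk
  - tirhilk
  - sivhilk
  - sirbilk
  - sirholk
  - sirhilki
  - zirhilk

Zomekar: *terhelka
  terhelka → serhelka   [palatalisation]
  serhelka (rule 2 does not apply)
  serhelka → serhelke   [vowel merger]
  serhelke → sirhilki   [vowel merger]
  sirhilki → sirhilk   [apocope]
  giving Zomekar sirhilk.
The other candidates each miss or misapply at least one Zomekar change.

sirhilk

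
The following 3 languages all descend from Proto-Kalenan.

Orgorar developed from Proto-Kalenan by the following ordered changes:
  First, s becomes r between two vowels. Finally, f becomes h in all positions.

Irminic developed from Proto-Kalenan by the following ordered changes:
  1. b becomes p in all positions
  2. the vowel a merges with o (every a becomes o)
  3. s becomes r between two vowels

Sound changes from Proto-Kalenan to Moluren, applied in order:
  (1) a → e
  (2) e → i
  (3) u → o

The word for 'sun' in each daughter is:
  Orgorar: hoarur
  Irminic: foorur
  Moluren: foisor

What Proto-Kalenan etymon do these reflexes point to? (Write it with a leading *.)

*foasur

Position 4: Orgorar has r, Irminic has r, Moluren has s. Moluren preserves s here (none of its changes turn any other segment into s), so the proto-segment is *s.
Position 5: Orgorar has u, Irminic has u, Moluren has o. Orgorar preserves u here (none of its changes turn any other segment into u), so the proto-segment is *u.
Continuing position by position gives *foasur; check it forward:
Orgorar: *foasur > foarur > hoarur  (by rhotacism, unconditioned shift)
Irminic: start from *foasur.
  rule 1: no change — foasur
  rule 2 (vowel merger): foasur → foosur
  rule 3 (rhotacism): foosur → foorur
  ⇒ Irminic foorur
Moluren: *foasur > foesur > foisur > foisor  (by vowel merger, vowel merger, vowel merger)
No other proto-form is consistent with every reflex, so the reconstruction is *foasur.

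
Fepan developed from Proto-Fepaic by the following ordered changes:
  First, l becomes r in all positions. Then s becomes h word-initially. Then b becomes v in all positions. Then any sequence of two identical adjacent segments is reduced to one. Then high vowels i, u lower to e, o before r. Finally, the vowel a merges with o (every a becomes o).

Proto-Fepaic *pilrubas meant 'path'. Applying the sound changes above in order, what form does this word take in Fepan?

peruvos

Fepan: *pilrubas
  pilrubas → pirrubas   [unconditioned shift]
  pirrubas (rule 2 does not apply)
  pirrubas → pirruvas   [unconditioned shift]
  pirruvas → piruvas   [degemination]
  piruvas → peruvas   [pre-rhotic lowering]
  peruvas → peruvos   [vowel merger]
  giving Fepan peruvos.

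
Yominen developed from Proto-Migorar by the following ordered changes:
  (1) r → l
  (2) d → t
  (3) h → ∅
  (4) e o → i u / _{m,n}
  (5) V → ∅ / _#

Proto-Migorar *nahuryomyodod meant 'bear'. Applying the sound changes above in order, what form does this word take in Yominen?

naulyumyotot

Yominen: *nahuryomyodod > nahulyomyodod > nahulyomyotot > naulyomyotot > naulyumyotot  (by unconditioned shift, unconditioned shift, h-loss, pre-nasal raising)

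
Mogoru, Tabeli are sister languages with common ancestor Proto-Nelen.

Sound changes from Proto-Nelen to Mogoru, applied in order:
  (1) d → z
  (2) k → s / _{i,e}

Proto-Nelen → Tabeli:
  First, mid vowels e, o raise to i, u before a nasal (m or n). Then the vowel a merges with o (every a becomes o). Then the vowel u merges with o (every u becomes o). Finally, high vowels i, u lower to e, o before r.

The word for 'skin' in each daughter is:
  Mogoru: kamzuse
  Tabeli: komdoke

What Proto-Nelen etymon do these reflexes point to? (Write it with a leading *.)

Position 5: Mogoru has u, Tabeli has o. Mogoru preserves u here (none of its changes turn any other segment into u), so the proto-segment is *u.
Position 2: Mogoru has a, Tabeli has o. Mogoru preserves a here (none of its changes turn any other segment into a), so the proto-segment is *a.
Position 6: Mogoru has s, Tabeli has k. Tabeli preserves k here (none of its changes turn any other segment into k), so the proto-segment is *k.
Verify the candidate proto-form against each daughter:
Mogoru: *kamduke
  kamduke → kamzuke   [unconditioned shift]
  kamzuke → kamzuse   [palatalisation]
  giving Mogoru kamzuse.
Tabeli: start from *kamduke.
  rule 1: no change — kamduke
  rule 2 (vowel merger): kamduke → komduke
  rule 3 (vowel merger): komduke → komdoke
  rule 4: no change — komdoke
  ⇒ Tabeli komdoke
*kamduke is the unique common source.

*kamduke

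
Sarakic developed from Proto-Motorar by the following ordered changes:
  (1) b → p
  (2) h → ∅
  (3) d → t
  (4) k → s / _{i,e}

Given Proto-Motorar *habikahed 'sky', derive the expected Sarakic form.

apikaet

Sarakic: *habikahed > hapikahed > apikaed > apikaet  (by unconditioned shift, h-loss, unconditioned shift)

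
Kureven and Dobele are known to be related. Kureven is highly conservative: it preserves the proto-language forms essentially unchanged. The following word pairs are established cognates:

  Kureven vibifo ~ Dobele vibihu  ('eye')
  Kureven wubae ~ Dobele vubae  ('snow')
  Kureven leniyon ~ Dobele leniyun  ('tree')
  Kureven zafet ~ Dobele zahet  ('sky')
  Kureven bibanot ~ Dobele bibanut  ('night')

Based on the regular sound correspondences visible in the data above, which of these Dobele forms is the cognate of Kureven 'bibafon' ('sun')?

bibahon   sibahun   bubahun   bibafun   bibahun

vibifo ~ vibihu — Kureven f corresponds to Dobele h between vowels (before a back vowel).
leniyon ~ leniyun — Kureven o corresponds to Dobele u after a consonant, before a nasal.
Applying these to Kureven 'bibafon':
  bibafon → bibahon   (f→h between vowels (before a back vowel))
  bibahon → bibahun   (o→u after a consonant, before a nasal)
So the Dobele cognate is 'bibahun'.

bibahun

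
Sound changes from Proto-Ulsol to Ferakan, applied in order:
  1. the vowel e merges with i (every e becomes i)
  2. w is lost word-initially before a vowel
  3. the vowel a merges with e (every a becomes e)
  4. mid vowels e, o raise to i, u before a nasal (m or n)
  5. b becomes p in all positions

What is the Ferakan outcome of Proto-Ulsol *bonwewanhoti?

punwiwinhoti

Ferakan: *bonwewanhoti > bonwiwanhoti > bonwiwenhoti > bunwiwinhoti > punwiwinhoti  (by vowel merger, vowel merger, pre-nasal raising, unconditioned shift)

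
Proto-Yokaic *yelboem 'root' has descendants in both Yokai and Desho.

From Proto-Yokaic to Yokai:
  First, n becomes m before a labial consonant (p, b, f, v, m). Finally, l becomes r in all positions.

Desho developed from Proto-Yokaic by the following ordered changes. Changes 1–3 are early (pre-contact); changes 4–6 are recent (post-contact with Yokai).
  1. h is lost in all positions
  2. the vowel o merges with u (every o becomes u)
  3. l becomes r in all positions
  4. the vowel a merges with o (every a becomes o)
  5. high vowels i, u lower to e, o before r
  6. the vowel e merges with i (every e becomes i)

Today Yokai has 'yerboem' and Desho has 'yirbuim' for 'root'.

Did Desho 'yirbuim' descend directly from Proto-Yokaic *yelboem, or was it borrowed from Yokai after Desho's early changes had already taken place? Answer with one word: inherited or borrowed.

If inherited, *yelboem would pass through all of Desho's changes:
Desho: *yelboem > yelbuem > yerbuem > yirbuim  (by vowel merger, unconditioned shift, vowel merger)
If borrowed from Yokai 'yerboem' after the early changes, it would undergo only the recent ones:
  rule 4 (vowel merger): no change (yerboem)
  rule 5 (pre-rhotic lowering): no change (yerboem)
  rule 6 (vowel merger): yerboem → yirboim
  ⇒ as a loan: yirboim
Desho 'yirbuim' matches the inherited outcome exactly, so it is an inherited cognate, not a loan.

inherited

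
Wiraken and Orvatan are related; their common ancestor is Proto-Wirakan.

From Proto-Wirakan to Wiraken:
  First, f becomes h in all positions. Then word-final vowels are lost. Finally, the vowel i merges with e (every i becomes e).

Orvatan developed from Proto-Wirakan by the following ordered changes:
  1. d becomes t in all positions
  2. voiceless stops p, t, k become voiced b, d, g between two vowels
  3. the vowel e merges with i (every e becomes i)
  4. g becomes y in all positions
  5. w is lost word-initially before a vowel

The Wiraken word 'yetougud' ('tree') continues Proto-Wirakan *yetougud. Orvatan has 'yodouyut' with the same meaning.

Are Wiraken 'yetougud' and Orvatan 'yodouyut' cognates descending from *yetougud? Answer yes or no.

Derive the expected Orvatan reflex of *yetougud:
Orvatan: start from *yetougud.
  rule 1 (unconditioned shift): yetougud → yetougut
  rule 2 (intervocalic voicing): yetougut → yedougut
  rule 3 (vowel merger): yedougut → yidougut
  rule 4 (unconditioned shift): yidougut → yidouyut
  rule 5: no change — yidouyut
  ⇒ Orvatan yidouyut
The regular Orvatan reflex would be 'yidouyut', but the attested form is 'yodouyut'. The correspondence is irregular, so they are not cognates (the Orvatan form has a different source).

no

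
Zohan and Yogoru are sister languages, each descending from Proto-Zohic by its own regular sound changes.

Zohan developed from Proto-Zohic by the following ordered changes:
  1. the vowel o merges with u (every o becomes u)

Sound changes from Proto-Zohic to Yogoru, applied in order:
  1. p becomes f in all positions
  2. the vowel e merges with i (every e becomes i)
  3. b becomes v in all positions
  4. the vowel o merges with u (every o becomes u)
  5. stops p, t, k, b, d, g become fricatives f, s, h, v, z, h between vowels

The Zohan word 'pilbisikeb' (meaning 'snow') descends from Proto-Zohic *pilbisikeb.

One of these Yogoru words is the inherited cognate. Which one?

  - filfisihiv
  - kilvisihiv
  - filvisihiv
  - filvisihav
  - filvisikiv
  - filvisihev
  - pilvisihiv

filvisihiv

Yogoru: *pilbisikeb
  pilbisikeb → filbisikeb   [unconditioned shift]
  filbisikeb → filbisikib   [vowel merger]
  filbisikib → filvisikiv   [unconditioned shift]
  filvisikiv (rule 4 does not apply)
  filvisikiv → filvisihiv   [intervocalic lenition]
  giving Yogoru filvisihiv.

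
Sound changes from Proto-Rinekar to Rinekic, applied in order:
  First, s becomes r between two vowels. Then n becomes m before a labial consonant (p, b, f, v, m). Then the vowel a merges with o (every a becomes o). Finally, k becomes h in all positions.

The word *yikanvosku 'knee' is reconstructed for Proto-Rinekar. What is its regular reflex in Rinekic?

Rinekic: *yikanvosku
  yikanvosku (rule 1 does not apply)
  yikanvosku → yikamvosku   [nasal place assimilation]
  yikamvosku → yikomvosku   [vowel merger]
  yikomvosku → yihomvoshu   [unconditioned shift]
  giving Rinekic yihomvoshu.

yihomvoshu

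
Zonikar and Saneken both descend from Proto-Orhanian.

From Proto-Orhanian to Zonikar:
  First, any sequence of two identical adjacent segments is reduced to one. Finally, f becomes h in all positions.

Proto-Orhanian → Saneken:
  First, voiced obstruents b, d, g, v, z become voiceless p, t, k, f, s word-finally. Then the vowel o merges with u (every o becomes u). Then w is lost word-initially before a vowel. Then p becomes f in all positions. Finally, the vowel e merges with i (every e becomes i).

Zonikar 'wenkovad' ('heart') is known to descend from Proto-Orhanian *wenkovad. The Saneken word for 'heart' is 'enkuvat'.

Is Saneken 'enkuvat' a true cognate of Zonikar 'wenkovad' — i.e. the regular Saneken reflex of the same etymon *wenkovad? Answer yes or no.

no

Derive the expected Saneken reflex of *wenkovad:
Saneken: *wenkovad
  wenkovad → wenkovat   [final devoicing]
  wenkovat → wenkuvat   [vowel merger]
  wenkuvat → enkuvat   [glide loss]
  enkuvat (rule 4 does not apply)
  enkuvat → inkuvat   [vowel merger]
  giving Saneken inkuvat.
The regular Saneken reflex would be 'inkuvat', but the attested form is 'enkuvat'. The correspondence is irregular, so they are not cognates (the Saneken form has a different source).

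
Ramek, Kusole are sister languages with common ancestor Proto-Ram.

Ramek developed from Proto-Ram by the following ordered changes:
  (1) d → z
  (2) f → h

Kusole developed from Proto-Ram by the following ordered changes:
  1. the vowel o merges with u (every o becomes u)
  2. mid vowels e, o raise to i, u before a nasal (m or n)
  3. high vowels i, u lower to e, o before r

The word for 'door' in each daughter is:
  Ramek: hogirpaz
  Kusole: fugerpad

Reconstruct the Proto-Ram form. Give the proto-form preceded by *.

Position 4: Ramek has i, Kusole has e. Ramek preserves i here (none of its changes turn any other segment into i), so the proto-segment is *i.
Position 1: Ramek has h, Kusole has f. Kusole preserves f here (none of its changes turn any other segment into f), so the proto-segment is *f.
Position 8: Ramek has z, Kusole has d. Kusole preserves d here (none of its changes turn any other segment into d), so the proto-segment is *d.
This points to *fogirpad. Verify forward in each daughter:
Ramek: *fogirpad > fogirpaz > hogirpaz  (by unconditioned shift, unconditioned shift)
Kusole: start from *fogirpad.
  rule 1 (vowel merger): fogirpad → fugirpad
  rule 2: no change — fugirpad
  rule 3 (pre-rhotic lowering): fugirpad → fugerpad
  ⇒ Kusole fugerpad
No other proto-form is consistent with every reflex, so the reconstruction is *fogirpad.

*fogirpad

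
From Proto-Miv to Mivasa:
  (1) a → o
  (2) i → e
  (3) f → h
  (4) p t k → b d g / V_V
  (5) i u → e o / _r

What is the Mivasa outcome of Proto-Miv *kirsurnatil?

Mivasa: *kirsurnatil > kirsurnotil > kersurnotel > kersurnodel > kersornodel  (by vowel merger, vowel merger, intervocalic voicing, pre-rhotic lowering)

kersornodel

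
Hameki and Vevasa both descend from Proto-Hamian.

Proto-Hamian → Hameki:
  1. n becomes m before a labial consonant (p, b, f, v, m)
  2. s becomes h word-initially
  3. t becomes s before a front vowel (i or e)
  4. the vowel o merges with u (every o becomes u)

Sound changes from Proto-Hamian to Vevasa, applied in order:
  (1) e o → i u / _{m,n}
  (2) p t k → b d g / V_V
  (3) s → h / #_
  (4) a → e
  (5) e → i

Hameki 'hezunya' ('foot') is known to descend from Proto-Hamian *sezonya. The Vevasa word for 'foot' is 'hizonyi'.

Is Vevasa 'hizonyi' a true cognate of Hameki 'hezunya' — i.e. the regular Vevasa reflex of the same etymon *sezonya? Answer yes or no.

no

Derive the expected Vevasa reflex of *sezonya:
Vevasa: start from *sezonya.
  rule 1 (pre-nasal raising): sezonya → sezunya
  rule 2: no change — sezunya
  rule 3 (debuccalisation): sezunya → hezunya
  rule 4 (vowel merger): hezunya → hezunye
  rule 5 (vowel merger): hezunye → hizunyi
  ⇒ Vevasa hizunyi
The regular Vevasa reflex would be 'hizunyi', but the attested form is 'hizonyi'. The correspondence is irregular, so they are not cognates (the Vevasa form has a different source).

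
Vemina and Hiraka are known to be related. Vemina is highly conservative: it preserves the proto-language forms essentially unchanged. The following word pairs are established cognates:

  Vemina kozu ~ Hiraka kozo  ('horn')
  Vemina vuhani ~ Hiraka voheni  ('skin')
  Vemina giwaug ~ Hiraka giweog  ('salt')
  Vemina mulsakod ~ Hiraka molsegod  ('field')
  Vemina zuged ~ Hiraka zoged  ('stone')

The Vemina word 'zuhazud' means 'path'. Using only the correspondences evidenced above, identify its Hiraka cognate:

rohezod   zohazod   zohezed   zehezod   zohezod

zohezod

vuhani ~ voheni, mulsakod ~ molsegod — Vemina u corresponds to Hiraka o after a consonant, before a consonant other than r, m, n, p, b, f, v.
mulsakod ~ molsegod — Vemina a corresponds to Hiraka e after a consonant, before a consonant other than r, m, n, p, b, f, v.
Applying these to Vemina 'zuhazud':
  zuhazud → zohazud   (u→o after a consonant, before a consonant other than r, m, n, p, b, f, v)
  zohazud → zohezud   (a→e after a consonant, before a consonant other than r, m, n, p, b, f, v)
  zohezud → zohezod   (u→o after a consonant, before a consonant other than r, m, n, p, b, f, v)
So the Hiraka cognate is 'zohezod'.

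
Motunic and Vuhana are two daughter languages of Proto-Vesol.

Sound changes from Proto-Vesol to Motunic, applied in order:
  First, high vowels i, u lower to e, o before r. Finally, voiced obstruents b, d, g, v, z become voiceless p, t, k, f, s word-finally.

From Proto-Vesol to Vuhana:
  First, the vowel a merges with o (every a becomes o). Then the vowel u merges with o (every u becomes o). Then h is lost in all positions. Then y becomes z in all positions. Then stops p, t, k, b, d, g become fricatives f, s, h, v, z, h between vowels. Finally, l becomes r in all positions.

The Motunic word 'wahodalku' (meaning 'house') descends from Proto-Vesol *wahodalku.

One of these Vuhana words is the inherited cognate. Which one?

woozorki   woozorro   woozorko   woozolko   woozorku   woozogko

Vuhana: *wahodalku
  wahodalku → wohodolku   [vowel merger]
  wohodolku → wohodolko   [vowel merger]
  wohodolko → woodolko   [h-loss]
  woodolko (rule 4 does not apply)
  woodolko → woozolko   [intervocalic lenition]
  woozolko → woozorko   [unconditioned shift]
  giving Vuhana woozorko.
Among the options, 'woozorko' alone shows every Vuhana change applied in order.

woozorko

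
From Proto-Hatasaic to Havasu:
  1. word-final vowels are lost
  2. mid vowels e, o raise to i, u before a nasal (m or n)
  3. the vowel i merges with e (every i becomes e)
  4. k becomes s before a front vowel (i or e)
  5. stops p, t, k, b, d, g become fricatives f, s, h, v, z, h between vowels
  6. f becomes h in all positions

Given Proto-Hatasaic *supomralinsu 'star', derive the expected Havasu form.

Havasu: start from *supomralinsu.
  rule 1 (apocope): supomralinsu → supomralins
  rule 2 (pre-nasal raising): supomralins → supumralins
  rule 3 (vowel merger): supumralins → supumralens
  rule 4: no change — supumralens
  rule 5 (intervocalic lenition): supumralens → sufumralens
  rule 6 (unconditioned shift): sufumralens → suhumralens
  ⇒ Havasu suhumralens

suhumralens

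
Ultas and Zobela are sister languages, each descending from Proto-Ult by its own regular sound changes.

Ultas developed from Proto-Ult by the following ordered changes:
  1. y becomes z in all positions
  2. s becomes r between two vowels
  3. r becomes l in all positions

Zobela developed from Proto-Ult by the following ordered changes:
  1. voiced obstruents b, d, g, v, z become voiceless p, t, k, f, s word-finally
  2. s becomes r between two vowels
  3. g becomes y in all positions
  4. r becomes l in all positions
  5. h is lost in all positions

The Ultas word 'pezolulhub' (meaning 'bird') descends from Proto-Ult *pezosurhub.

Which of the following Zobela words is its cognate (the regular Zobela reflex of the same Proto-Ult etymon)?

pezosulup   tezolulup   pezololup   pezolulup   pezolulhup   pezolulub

pezolulup

Zobela: *pezosurhub
  pezosurhub → pezosurhup   [final devoicing]
  pezosurhup → pezorurhup   [rhotacism]
  pezorurhup (rule 3 does not apply)
  pezorurhup → pezolulhup   [unconditioned shift]
  pezolulhup → pezolulup   [h-loss]
  giving Zobela pezolulup.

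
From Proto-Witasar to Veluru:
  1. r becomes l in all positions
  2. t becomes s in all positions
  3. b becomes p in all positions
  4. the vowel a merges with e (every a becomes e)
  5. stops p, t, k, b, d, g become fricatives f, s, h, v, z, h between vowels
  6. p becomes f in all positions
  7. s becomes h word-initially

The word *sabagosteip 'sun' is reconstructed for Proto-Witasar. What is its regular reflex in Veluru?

hefehosseif

Veluru: *sabagosteip
  sabagosteip (rule 1 does not apply)
  sabagosteip → sabagosseip   [unconditioned shift]
  sabagosseip → sapagosseip   [unconditioned shift]
  sapagosseip → sepegosseip   [vowel merger]
  sepegosseip → sefehosseip   [intervocalic lenition]
  sefehosseip → sefehosseif   [unconditioned shift]
  sefehosseif → hefehosseif   [debuccalisation]
  giving Veluru hefehosseif.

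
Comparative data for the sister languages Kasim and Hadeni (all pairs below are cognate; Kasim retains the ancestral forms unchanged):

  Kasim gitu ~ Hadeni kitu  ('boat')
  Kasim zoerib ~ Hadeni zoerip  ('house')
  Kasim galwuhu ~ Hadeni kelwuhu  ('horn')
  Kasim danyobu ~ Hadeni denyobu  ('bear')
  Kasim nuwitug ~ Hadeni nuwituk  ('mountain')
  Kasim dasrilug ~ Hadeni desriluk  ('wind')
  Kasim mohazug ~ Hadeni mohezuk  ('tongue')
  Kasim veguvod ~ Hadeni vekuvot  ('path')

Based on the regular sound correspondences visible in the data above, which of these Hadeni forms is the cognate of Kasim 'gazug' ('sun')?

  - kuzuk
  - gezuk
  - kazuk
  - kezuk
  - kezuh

galwuhu ~ kelwuhu — Kasim g corresponds to Hadeni k word-initially before a back vowel.
galwuhu ~ kelwuhu, dasrilug ~ desriluk — Kasim a corresponds to Hadeni e after a consonant, before a consonant other than r, m, n, p, b, f, v.
nuwitug ~ nuwituk, dasrilug ~ desriluk — Kasim g corresponds to Hadeni k word-finally.
Applying these to Kasim 'gazug':
  gazug → kazug   (g→k word-initially before a back vowel)
  kazug → kezug   (a→e after a consonant, before a consonant other than r, m, n, p, b, f, v)
  kezug → kezuk   (g→k word-finally)
So the Hadeni cognate is 'kezuk'.

kezuk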